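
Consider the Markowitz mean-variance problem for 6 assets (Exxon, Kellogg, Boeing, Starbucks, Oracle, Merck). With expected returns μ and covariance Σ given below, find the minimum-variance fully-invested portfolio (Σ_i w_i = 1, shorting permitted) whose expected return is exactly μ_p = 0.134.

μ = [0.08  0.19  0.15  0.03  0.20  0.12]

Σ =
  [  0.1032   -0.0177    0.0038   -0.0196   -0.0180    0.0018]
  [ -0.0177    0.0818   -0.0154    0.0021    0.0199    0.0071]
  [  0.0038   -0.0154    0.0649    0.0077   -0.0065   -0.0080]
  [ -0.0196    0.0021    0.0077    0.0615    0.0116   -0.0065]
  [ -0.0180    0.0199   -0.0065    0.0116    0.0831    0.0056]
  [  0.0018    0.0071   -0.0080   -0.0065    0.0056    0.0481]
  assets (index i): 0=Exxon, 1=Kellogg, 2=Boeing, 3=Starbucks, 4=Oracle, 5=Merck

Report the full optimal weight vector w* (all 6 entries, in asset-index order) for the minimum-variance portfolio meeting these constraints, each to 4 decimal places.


p=Σ⁻¹μ = [1.4813  2.5182  3.3005  0.3039  2.1783  2.4041]
q=Σ⁻¹𝟙 = [16.3742  14.6732  19.3970  19.1842  9.3736  22.7386]
a=μᵀp=1.825307  b=𝟙ᵀp=12.186275  c=𝟙ᵀq=101.740837  D=ac−b²=37.202901
λ₁=(c·0.134−b)/D = (101.740837·0.134−12.186275)/37.202901 = 0.038895
λ₂=(a−b·0.134)/D = (1.825307−12.186275·0.134)/37.202901 = 0.005170
w* = 0.038895·p + 0.005170·q:
  w_0 = 0.038895·1.4813 + 0.005170·16.3742 = 0.1423  (Exxon)
  w_1 = 0.038895·2.5182 + 0.005170·14.6732 = 0.1738  (Kellogg)
  w_2 = 0.038895·3.3005 + 0.005170·19.3970 = 0.2287  (Boeing)
  w_3 = 0.038895·0.3039 + 0.005170·19.1842 = 0.1110  (Starbucks)
  w_4 = 0.038895·2.1783 + 0.005170·9.3736 = 0.1332  (Oracle)
  w_5 = 0.038895·2.4041 + 0.005170·22.7386 = 0.2111  (Merck)
Σw_i=1.0000  μᵀw=0.1340
σ²=wᵀΣw=λ₁·μ_p+λ₂ = 0.038895·0.134 + 0.005170 = 0.010382 ≈ 0.0104

0.1423  0.1738  0.2287  0.1110  0.1332  0.2111


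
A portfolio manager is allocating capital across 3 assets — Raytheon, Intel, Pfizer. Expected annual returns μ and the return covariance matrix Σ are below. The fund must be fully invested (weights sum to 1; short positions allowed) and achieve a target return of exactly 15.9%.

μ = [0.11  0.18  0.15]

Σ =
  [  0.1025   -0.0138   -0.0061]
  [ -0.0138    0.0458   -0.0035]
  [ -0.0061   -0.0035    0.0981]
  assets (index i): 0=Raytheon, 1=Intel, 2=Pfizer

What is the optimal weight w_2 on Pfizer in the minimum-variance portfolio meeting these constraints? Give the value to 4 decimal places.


0.2179

p=Σ⁻¹μ = [1.8014  4.6109  1.8056]
q=Σ⁻¹𝟙 = [14.1080  27.0046  12.0344]
a=μᵀp=1.298952  b=𝟙ᵀp=8.217875  c=𝟙ᵀq=53.147053  D=ac−b²=1.501988
λ₁=(c·0.159−b)/D = (53.147053·0.159−8.217875)/1.501988 = 0.154799
λ₂=(a−b·0.159)/D = (1.298952−8.217875·0.159)/1.501988 = -0.005120
w* = 0.154799·p + -0.005120·q:
  w_0 = 0.154799·1.8014 + -0.005120·14.1080 = 0.2066  (Raytheon)
  w_1 = 0.154799·4.6109 + -0.005120·27.0046 = 0.5755  (Intel)
  w_2 = 0.154799·1.8056 + -0.005120·12.0344 = 0.2179  (Pfizer)
Σw_i=1.0000  μᵀw=0.1590
σ²=wᵀΣw=λ₁·μ_p+λ₂ = 0.154799·0.159 + -0.005120 = 0.019493 ≈ 0.0195


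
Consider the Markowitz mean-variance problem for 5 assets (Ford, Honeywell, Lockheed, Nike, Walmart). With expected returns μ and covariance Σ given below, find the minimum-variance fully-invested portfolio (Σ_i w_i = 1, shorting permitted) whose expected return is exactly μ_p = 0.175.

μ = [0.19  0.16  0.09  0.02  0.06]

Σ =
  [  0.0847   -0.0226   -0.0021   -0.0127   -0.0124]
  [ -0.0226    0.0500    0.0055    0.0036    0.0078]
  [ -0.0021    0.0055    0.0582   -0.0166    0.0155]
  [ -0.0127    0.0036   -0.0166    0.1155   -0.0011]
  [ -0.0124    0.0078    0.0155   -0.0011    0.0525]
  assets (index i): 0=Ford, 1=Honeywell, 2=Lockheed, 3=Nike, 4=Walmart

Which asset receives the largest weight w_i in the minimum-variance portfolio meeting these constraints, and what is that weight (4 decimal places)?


Honeywell (0.5630)

g=Σ⁻¹μ = [3.7289  4.5551  1.1551  0.6169  1.0187]
h=Σ⁻¹𝟙 = [23.2938  25.3833  14.8105  12.7155  16.6720]
a=μᵀg=1.614722  b=𝟙ᵀg=11.074721  c=𝟙ᵀh=92.875085  D=ac−b²=27.317971
λ₁=(c·0.175−b)/D = (92.875085·0.175−11.074721)/27.317971 = 0.189561
λ₂=(a−b·0.175)/D = (1.614722−11.074721·0.175)/27.317971 = -0.011837
w* = 0.189561·g + -0.011837·h:
  w_0 = 0.189561·3.7289 + -0.011837·23.2938 = 0.4311  (Ford)
  w_1 = 0.189561·4.5551 + -0.011837·25.3833 = 0.5630  (Honeywell)
  w_2 = 0.189561·1.1551 + -0.011837·14.8105 = 0.0437  (Lockheed)
  w_3 = 0.189561·0.6169 + -0.011837·12.7155 = -0.0336  (Nike)
  w_4 = 0.189561·1.0187 + -0.011837·16.6720 = -0.0042  (Walmart)
Σw_i=1.0000  μᵀw=0.1750
σ²=wᵀΣw=λ₁·μ_p+λ₂ = 0.189561·0.175 + -0.011837 = 0.021336 ≈ 0.0213


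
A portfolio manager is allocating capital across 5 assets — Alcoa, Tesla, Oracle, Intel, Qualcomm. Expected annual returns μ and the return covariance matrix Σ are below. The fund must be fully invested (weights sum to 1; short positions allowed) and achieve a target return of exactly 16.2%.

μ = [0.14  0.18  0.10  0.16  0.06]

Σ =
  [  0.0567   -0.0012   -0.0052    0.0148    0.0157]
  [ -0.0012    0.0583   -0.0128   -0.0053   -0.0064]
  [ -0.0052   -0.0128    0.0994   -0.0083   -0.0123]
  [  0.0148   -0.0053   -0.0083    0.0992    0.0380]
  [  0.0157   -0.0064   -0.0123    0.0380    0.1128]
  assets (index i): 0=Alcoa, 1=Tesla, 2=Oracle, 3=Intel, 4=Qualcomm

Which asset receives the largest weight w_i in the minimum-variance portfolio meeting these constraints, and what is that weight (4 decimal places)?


p=Σ⁻¹μ = [2.2705  3.6690  1.7395  1.5852  0.0797]
q=Σ⁻¹𝟙 = [15.5834  22.2826  15.2496  7.5041  7.0954]
a=μᵀp=1.410649  b=𝟙ᵀp=9.343892  c=𝟙ᵀq=67.715148  D=ac−b²=8.214000
λ₁=(c·0.162−b)/D = (67.715148·0.162−9.343892)/8.214000 = 0.197950
λ₂=(a−b·0.162)/D = (1.410649−9.343892·0.162)/8.214000 = -0.012547
w* = 0.197950·p + -0.012547·q:
  w_0 = 0.197950·2.2705 + -0.012547·15.5834 = 0.2539  (Alcoa)
  w_1 = 0.197950·3.6690 + -0.012547·22.2826 = 0.4467  (Tesla)
  w_2 = 0.197950·1.7395 + -0.012547·15.2496 = 0.1530  (Oracle)
  w_3 = 0.197950·1.5852 + -0.012547·7.5041 = 0.2196  (Intel)
  w_4 = 0.197950·0.0797 + -0.012547·7.0954 = -0.0732  (Qualcomm)
Σw_i=1.0000  μᵀw=0.1620
σ²=wᵀΣw=λ₁·μ_p+λ₂ = 0.197950·0.162 + -0.012547 = 0.019521 ≈ 0.0195

Tesla (0.4467)


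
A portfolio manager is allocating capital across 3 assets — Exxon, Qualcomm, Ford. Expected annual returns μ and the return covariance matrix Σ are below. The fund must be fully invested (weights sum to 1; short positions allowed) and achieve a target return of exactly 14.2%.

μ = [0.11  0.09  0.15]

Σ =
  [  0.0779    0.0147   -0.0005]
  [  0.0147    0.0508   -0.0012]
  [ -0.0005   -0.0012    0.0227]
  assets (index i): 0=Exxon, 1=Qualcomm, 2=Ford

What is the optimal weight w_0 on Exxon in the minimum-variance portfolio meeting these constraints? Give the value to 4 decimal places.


0.1058

g=Σ⁻¹μ = [1.1539  1.5964  6.7177]
h=Σ⁻¹𝟙 = [9.7430  17.9338  45.2155]
a=μᵀg=1.278272  b=𝟙ᵀg=9.468099  c=𝟙ᵀh=72.892311  D=ac−b²=3.531297
λ₁=(c·0.142−b)/D = (72.892311·0.142−9.468099)/3.531297 = 0.249939
λ₂=(a−b·0.142)/D = (1.278272−9.468099·0.142)/3.531297 = -0.018746
w* = 0.249939·g + -0.018746·h:
  w_0 = 0.249939·1.1539 + -0.018746·9.7430 = 0.1058  (Exxon)
  w_1 = 0.249939·1.5964 + -0.018746·17.9338 = 0.0628  (Qualcomm)
  w_2 = 0.249939·6.7177 + -0.018746·45.2155 = 0.8314  (Ford)
Σw_i=1.0000  μᵀw=0.1420
σ²=wᵀΣw=λ₁·μ_p+λ₂ = 0.249939·0.142 + -0.018746 = 0.016745 ≈ 0.0167


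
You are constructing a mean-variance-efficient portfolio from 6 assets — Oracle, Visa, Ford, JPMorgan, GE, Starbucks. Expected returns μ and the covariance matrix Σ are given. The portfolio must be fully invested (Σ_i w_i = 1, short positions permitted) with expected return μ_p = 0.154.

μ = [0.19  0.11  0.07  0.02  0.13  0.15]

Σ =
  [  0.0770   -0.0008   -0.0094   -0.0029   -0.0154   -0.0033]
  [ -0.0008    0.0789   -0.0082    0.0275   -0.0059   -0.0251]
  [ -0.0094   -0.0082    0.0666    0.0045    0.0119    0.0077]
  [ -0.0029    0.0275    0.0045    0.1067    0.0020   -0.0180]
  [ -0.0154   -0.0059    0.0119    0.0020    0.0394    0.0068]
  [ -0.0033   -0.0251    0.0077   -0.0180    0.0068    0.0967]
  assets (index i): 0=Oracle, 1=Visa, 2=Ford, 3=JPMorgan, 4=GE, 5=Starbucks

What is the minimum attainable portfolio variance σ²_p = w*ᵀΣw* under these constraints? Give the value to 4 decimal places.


0.0131

u=Σ⁻¹μ = [3.5724  2.5203  0.8524  -0.1625  4.4938  1.9132]
v=Σ⁻¹𝟙 = [21.5978  18.7029  12.9627  6.3891  29.9705  13.9825]
a=μᵀu=1.883577  b=𝟙ᵀu=13.189605  c=𝟙ᵀv=103.605462  D=ac−b²=21.183204
λ₁=(c·0.154−b)/D = (103.605462·0.154−13.189605)/21.183204 = 0.130558
λ₂=(a−b·0.154)/D = (1.883577−13.189605·0.154)/21.183204 = -0.006969
w* = 0.130558·u + -0.006969·v:
  w_0 = 0.130558·3.5724 + -0.006969·21.5978 = 0.3159  (Oracle)
  w_1 = 0.130558·2.5203 + -0.006969·18.7029 = 0.1987  (Visa)
  w_2 = 0.130558·0.8524 + -0.006969·12.9627 = 0.0210  (Ford)
  w_3 = 0.130558·-0.1625 + -0.006969·6.3891 = -0.0657  (JPMorgan)
  w_4 = 0.130558·4.4938 + -0.006969·29.9705 = 0.3778  (GE)
  w_5 = 0.130558·1.9132 + -0.006969·13.9825 = 0.1523  (Starbucks)
Σw_i=1.0000  μᵀw=0.1540
σ²=wᵀΣw=λ₁·μ_p+λ₂ = 0.130558·0.154 + -0.006969 = 0.013137 ≈ 0.0131


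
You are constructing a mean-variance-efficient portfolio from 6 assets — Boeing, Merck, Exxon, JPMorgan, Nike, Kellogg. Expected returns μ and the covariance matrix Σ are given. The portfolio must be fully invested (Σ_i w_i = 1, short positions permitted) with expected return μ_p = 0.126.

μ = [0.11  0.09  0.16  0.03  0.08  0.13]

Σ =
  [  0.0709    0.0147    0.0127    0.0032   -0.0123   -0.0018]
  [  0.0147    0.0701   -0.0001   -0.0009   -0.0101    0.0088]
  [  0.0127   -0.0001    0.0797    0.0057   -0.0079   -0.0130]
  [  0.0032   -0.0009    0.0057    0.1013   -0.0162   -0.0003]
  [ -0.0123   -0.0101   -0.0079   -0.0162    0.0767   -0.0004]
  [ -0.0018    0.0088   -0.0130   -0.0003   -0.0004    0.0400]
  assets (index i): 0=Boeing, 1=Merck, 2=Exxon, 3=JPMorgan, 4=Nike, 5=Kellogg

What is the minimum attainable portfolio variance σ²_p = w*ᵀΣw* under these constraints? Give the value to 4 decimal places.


g=Σ⁻¹μ = [1.3114  0.7639  2.5951  0.4036  1.7273  4.0047]
h=Σ⁻¹𝟙 = [12.6538  11.1977  16.4457  12.0794  20.9367  28.7507]
a=μᵀg=1.299115  b=𝟙ᵀg=10.805941  c=𝟙ᵀh=102.064086  D=ac−b²=15.824645
λ₁=(c·0.126−b)/D = (102.064086·0.126−10.805941)/15.824645 = 0.129806
λ₂=(a−b·0.126)/D = (1.299115−10.805941·0.126)/15.824645 = -0.003945
w* = 0.129806·g + -0.003945·h:
  w_0 = 0.129806·1.3114 + -0.003945·12.6538 = 0.1203  (Boeing)
  w_1 = 0.129806·0.7639 + -0.003945·11.1977 = 0.0550  (Merck)
  w_2 = 0.129806·2.5951 + -0.003945·16.4457 = 0.2720  (Exxon)
  w_3 = 0.129806·0.4036 + -0.003945·12.0794 = 0.0047  (JPMorgan)
  w_4 = 0.129806·1.7273 + -0.003945·20.9367 = 0.1416  (Nike)
  w_5 = 0.129806·4.0047 + -0.003945·28.7507 = 0.4064  (Kellogg)
Σw_i=1.0000  μᵀw=0.1260
σ²=wᵀΣw=λ₁·μ_p+λ₂ = 0.129806·0.126 + -0.003945 = 0.012410 ≈ 0.0124

0.0124


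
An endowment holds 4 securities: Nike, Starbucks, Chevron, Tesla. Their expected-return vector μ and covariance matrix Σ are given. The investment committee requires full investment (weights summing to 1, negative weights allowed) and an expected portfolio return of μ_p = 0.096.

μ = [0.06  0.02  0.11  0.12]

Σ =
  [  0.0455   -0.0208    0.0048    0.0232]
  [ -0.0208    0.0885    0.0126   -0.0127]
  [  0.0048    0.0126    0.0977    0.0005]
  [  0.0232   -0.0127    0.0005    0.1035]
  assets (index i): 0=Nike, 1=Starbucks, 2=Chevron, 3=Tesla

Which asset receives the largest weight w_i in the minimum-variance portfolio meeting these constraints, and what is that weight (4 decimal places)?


Chevron (0.3564)

g=Σ⁻¹μ = [0.8969  0.4360  1.0204  1.0069]
h=Σ⁻¹𝟙 = [26.2050  17.3518  6.6801  5.8848]
a=μᵀg=0.295617  b=𝟙ᵀg=3.360310  c=𝟙ᵀh=56.121543  D=ac−b²=5.298818
λ₁=(c·0.096−b)/D = (56.121543·0.096−3.360310)/5.298818 = 0.382606
λ₂=(a−b·0.096)/D = (0.295617−3.360310·0.096)/5.298818 = -0.005090
w* = 0.382606·g + -0.005090·h:
  w_0 = 0.382606·0.8969 + -0.005090·26.2050 = 0.2098  (Nike)
  w_1 = 0.382606·0.4360 + -0.005090·17.3518 = 0.0785  (Starbucks)
  w_2 = 0.382606·1.0204 + -0.005090·6.6801 = 0.3564  (Chevron)
  w_3 = 0.382606·1.0069 + -0.005090·5.8848 = 0.3553  (Tesla)
Σw_i=1.0000  μᵀw=0.0960
σ²=wᵀΣw=λ₁·μ_p+λ₂ = 0.382606·0.096 + -0.005090 = 0.031640 ≈ 0.0316


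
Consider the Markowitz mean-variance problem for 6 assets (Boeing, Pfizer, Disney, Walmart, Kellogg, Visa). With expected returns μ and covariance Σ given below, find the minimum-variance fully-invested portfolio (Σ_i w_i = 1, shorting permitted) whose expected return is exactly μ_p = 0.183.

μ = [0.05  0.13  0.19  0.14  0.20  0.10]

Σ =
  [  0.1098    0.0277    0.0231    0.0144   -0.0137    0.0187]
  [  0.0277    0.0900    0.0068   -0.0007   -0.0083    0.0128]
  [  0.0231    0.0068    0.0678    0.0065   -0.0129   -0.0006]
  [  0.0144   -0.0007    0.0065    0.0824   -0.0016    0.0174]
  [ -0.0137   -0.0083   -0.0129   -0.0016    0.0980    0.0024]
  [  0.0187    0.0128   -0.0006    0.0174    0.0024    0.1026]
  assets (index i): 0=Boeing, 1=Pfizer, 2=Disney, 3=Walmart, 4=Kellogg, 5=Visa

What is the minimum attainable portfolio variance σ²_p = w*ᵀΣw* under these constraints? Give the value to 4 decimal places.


p=Σ⁻¹μ = [-0.5872  1.5432  3.1898  1.4860  2.5189  0.5969]
q=Σ⁻¹𝟙 = [3.0372  9.5122  14.4420  9.5035  13.3395  6.1670]
a=μᵀp=1.548819  b=𝟙ᵀp=8.747499  c=𝟙ᵀq=56.001295  D=ac−b²=10.217115
λ₁=(c·0.183−b)/D = (56.001295·0.183−8.747499)/10.217115 = 0.146885
λ₂=(a−b·0.183)/D = (1.548819−8.747499·0.183)/10.217115 = -0.005087
w* = 0.146885·p + -0.005087·q:
  w_0 = 0.146885·-0.5872 + -0.005087·3.0372 = -0.1017  (Boeing)
  w_1 = 0.146885·1.5432 + -0.005087·9.5122 = 0.1783  (Pfizer)
  w_2 = 0.146885·3.1898 + -0.005087·14.4420 = 0.3951  (Disney)
  w_3 = 0.146885·1.4860 + -0.005087·9.5035 = 0.1699  (Walmart)
  w_4 = 0.146885·2.5189 + -0.005087·13.3395 = 0.3021  (Kellogg)
  w_5 = 0.146885·0.5969 + -0.005087·6.1670 = 0.0563  (Visa)
Σw_i=1.0000  μᵀw=0.1830
σ²=wᵀΣw=λ₁·μ_p+λ₂ = 0.146885·0.183 + -0.005087 = 0.021793 ≈ 0.0218

0.0218


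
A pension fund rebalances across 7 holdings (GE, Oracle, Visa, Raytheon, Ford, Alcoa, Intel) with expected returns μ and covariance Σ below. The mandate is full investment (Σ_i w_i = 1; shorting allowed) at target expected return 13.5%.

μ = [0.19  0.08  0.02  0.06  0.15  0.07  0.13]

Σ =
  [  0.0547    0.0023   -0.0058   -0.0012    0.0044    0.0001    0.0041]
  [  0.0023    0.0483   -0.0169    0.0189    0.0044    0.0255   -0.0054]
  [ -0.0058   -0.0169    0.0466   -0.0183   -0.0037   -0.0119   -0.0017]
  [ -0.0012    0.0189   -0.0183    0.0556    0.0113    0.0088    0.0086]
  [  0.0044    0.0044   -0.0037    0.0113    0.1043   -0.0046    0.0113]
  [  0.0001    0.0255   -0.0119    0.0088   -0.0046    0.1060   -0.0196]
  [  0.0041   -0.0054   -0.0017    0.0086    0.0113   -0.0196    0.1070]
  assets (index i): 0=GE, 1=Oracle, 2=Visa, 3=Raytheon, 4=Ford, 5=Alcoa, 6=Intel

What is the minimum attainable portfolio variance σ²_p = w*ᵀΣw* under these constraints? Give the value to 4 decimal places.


x=Σ⁻¹μ = [3.4648  1.5513  2.0416  0.7820  1.1218  0.7079  1.1413]
y=Σ⁻¹𝟙 = [21.1714  22.3935  43.6637  20.9377  6.3883  9.2608  9.6973]
a=μᵀx=1.236365  b=𝟙ᵀx=10.810731  c=𝟙ᵀy=133.512734  D=ac−b²=48.198571
λ₁=(c·0.135−b)/D = (133.512734·0.135−10.810731)/48.198571 = 0.149662
λ₂=(a−b·0.135)/D = (1.236365−10.810731·0.135)/48.198571 = -0.004628
w* = 0.149662·x + -0.004628·y:
  w_0 = 0.149662·3.4648 + -0.004628·21.1714 = 0.4206  (GE)
  w_1 = 0.149662·1.5513 + -0.004628·22.3935 = 0.1285  (Oracle)
  w_2 = 0.149662·2.0416 + -0.004628·43.6637 = 0.1035  (Visa)
  w_3 = 0.149662·0.7820 + -0.004628·20.9377 = 0.0201  (Raytheon)
  w_4 = 0.149662·1.1218 + -0.004628·6.3883 = 0.1383  (Ford)
  w_5 = 0.149662·0.7079 + -0.004628·9.2608 = 0.0631  (Alcoa)
  w_6 = 0.149662·1.1413 + -0.004628·9.6973 = 0.1259  (Intel)
Σw_i=1.0000  μᵀw=0.1350
σ²=wᵀΣw=λ₁·μ_p+λ₂ = 0.149662·0.135 + -0.004628 = 0.015576 ≈ 0.0156

0.0156


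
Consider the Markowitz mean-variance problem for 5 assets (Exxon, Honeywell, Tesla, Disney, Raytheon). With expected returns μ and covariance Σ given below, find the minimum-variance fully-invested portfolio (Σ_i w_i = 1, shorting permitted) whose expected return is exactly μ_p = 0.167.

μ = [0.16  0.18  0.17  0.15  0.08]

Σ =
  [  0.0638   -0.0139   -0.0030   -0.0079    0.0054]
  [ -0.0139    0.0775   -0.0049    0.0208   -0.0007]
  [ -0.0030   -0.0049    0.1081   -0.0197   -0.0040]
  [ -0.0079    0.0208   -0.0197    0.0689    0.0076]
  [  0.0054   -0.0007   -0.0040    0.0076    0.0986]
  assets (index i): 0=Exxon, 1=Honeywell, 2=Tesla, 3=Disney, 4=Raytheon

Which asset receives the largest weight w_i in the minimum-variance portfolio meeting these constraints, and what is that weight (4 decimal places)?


p=Σ⁻¹μ = [3.3948  2.4306  2.2368  2.4117  0.5475]
q=Σ⁻¹𝟙 = [20.4468  13.2631  13.6141  15.8148  8.4496]
a=μᵀp=1.766486  b=𝟙ᵀp=11.021419  c=𝟙ᵀq=71.588355  D=ac−b²=4.988128
λ₁=(c·0.167−b)/D = (71.588355·0.167−11.021419)/4.988128 = 0.187212
λ₂=(a−b·0.167)/D = (1.766486−11.021419·0.167)/4.988128 = -0.014854
w* = 0.187212·p + -0.014854·q:
  w_0 = 0.187212·3.3948 + -0.014854·20.4468 = 0.3318  (Exxon)
  w_1 = 0.187212·2.4306 + -0.014854·13.2631 = 0.2580  (Honeywell)
  w_2 = 0.187212·2.2368 + -0.014854·13.6141 = 0.2165  (Tesla)
  w_3 = 0.187212·2.4117 + -0.014854·15.8148 = 0.2166  (Disney)
  w_4 = 0.187212·0.5475 + -0.014854·8.4496 = -0.0230  (Raytheon)
Σw_i=1.0000  μᵀw=0.1670
σ²=wᵀΣw=λ₁·μ_p+λ₂ = 0.187212·0.167 + -0.014854 = 0.016411 ≈ 0.0164

Exxon (0.3318)


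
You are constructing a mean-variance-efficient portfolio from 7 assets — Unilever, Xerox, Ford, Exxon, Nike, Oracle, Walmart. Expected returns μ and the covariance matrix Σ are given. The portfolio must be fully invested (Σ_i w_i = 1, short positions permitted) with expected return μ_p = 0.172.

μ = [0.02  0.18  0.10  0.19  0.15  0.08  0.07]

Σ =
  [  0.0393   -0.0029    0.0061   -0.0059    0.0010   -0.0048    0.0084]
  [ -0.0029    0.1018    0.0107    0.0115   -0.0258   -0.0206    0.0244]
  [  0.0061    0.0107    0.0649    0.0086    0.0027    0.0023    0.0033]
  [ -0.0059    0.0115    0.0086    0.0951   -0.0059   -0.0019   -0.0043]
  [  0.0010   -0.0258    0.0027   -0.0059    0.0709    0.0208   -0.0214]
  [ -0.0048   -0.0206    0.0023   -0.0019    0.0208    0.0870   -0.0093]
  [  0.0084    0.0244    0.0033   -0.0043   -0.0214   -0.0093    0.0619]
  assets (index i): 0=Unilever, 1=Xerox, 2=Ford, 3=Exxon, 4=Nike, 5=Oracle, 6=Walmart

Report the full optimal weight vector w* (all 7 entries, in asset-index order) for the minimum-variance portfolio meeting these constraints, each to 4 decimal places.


-0.1382  0.2770  0.0446  0.2549  0.4041  0.0365  0.1211

g=Σ⁻¹μ = [0.5548  2.1093  0.6284  2.0104  3.2405  0.8712  1.5815]
h=Σ⁻¹𝟙 = [24.2929  11.8893  7.3489  12.2358  20.4044  12.7253  17.5962]
a=μᵀg=1.502063  b=𝟙ᵀg=10.996053  c=𝟙ᵀh=106.492866  D=ac−b²=39.045774
λ₁=(c·0.172−b)/D = (106.492866·0.172−10.996053)/39.045774 = 0.187491
λ₂=(a−b·0.172)/D = (1.502063−10.996053·0.172)/39.045774 = -0.009969
w* = 0.187491·g + -0.009969·h:
  w_0 = 0.187491·0.5548 + -0.009969·24.2929 = -0.1382  (Unilever)
  w_1 = 0.187491·2.1093 + -0.009969·11.8893 = 0.2770  (Xerox)
  w_2 = 0.187491·0.6284 + -0.009969·7.3489 = 0.0446  (Ford)
  w_3 = 0.187491·2.0104 + -0.009969·12.2358 = 0.2549  (Exxon)
  w_4 = 0.187491·3.2405 + -0.009969·20.4044 = 0.4041  (Nike)
  w_5 = 0.187491·0.8712 + -0.009969·12.7253 = 0.0365  (Oracle)
  w_6 = 0.187491·1.5815 + -0.009969·17.5962 = 0.1211  (Walmart)
Σw_i=1.0000  μᵀw=0.1720
σ²=wᵀΣw=λ₁·μ_p+λ₂ = 0.187491·0.172 + -0.009969 = 0.022279 ≈ 0.0223


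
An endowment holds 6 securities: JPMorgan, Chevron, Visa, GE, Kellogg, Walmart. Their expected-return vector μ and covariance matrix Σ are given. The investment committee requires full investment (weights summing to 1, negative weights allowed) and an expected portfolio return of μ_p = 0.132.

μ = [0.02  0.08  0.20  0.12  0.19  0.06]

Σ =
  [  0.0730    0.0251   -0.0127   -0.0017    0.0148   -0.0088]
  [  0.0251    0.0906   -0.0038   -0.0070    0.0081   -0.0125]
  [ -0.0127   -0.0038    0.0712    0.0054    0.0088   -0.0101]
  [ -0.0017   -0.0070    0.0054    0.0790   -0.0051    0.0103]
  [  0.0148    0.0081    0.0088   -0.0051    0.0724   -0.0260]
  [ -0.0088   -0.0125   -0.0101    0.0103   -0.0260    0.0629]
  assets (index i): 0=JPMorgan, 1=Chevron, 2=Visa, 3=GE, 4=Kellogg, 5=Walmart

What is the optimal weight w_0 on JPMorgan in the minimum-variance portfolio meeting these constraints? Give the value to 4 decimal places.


p=Σ⁻¹μ = [0.0630  1.1744  2.7793  1.2821  3.2258  2.7658]
q=Σ⁻¹𝟙 = [12.8295  11.3299  17.9453  10.1533  18.8551  28.9575]
a=μᵀp=1.583771  b=𝟙ᵀp=11.290356  c=𝟙ᵀq=100.070596  D=ac−b²=31.016761
λ₁=(c·0.132−b)/D = (100.070596·0.132−11.290356)/31.016761 = 0.061869
λ₂=(a−b·0.132)/D = (1.583771−11.290356·0.132)/31.016761 = 0.003013
w* = 0.061869·p + 0.003013·q:
  w_0 = 0.061869·0.0630 + 0.003013·12.8295 = 0.0425  (JPMorgan)
  w_1 = 0.061869·1.1744 + 0.003013·11.3299 = 0.1068  (Chevron)
  w_2 = 0.061869·2.7793 + 0.003013·17.9453 = 0.2260  (Visa)
  w_3 = 0.061869·1.2821 + 0.003013·10.1533 = 0.1099  (GE)
  w_4 = 0.061869·3.2258 + 0.003013·18.8551 = 0.2564  (Kellogg)
  w_5 = 0.061869·2.7658 + 0.003013·28.9575 = 0.2584  (Walmart)
Σw_i=1.0000  μᵀw=0.1320
σ²=wᵀΣw=λ₁·μ_p+λ₂ = 0.061869·0.132 + 0.003013 = 0.011179 ≈ 0.0112

0.0425


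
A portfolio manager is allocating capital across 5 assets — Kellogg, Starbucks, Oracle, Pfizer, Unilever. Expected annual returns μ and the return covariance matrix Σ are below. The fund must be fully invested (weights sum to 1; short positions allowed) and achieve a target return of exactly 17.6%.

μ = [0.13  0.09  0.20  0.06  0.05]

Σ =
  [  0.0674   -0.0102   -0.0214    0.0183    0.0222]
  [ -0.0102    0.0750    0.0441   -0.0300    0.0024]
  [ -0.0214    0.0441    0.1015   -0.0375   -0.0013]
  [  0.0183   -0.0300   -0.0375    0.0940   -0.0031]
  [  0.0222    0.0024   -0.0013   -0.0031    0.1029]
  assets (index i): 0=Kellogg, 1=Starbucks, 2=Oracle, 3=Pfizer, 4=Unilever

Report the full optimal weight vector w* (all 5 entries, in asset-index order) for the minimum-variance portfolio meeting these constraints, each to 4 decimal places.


u=Σ⁻¹μ = [2.5041  0.4445  2.8310  1.4225  0.0139]
v=Σ⁻¹𝟙 = [14.0120  14.4093  13.3053  18.0503  7.0710]
a=μᵀu=1.017787  b=𝟙ᵀu=7.216024  c=𝟙ᵀv=66.847888  D=ac−b²=15.965880
λ₁=(c·0.176−b)/D = (66.847888·0.176−7.216024)/15.965880 = 0.284933
λ₂=(a−b·0.176)/D = (1.017787−7.216024·0.176)/15.965880 = -0.015798
w* = 0.284933·u + -0.015798·v:
  w_0 = 0.284933·2.5041 + -0.015798·14.0120 = 0.4921  (Kellogg)
  w_1 = 0.284933·0.4445 + -0.015798·14.4093 = -0.1010  (Starbucks)
  w_2 = 0.284933·2.8310 + -0.015798·13.3053 = 0.5965  (Oracle)
  w_3 = 0.284933·1.4225 + -0.015798·18.0503 = 0.1202  (Pfizer)
  w_4 = 0.284933·0.0139 + -0.015798·7.0710 = -0.1077  (Unilever)
Σw_i=1.0000  μᵀw=0.1760
σ²=wᵀΣw=λ₁·μ_p+λ₂ = 0.284933·0.176 + -0.015798 = 0.034350 ≈ 0.0343

0.4921  -0.1010  0.5965  0.1202  -0.1077


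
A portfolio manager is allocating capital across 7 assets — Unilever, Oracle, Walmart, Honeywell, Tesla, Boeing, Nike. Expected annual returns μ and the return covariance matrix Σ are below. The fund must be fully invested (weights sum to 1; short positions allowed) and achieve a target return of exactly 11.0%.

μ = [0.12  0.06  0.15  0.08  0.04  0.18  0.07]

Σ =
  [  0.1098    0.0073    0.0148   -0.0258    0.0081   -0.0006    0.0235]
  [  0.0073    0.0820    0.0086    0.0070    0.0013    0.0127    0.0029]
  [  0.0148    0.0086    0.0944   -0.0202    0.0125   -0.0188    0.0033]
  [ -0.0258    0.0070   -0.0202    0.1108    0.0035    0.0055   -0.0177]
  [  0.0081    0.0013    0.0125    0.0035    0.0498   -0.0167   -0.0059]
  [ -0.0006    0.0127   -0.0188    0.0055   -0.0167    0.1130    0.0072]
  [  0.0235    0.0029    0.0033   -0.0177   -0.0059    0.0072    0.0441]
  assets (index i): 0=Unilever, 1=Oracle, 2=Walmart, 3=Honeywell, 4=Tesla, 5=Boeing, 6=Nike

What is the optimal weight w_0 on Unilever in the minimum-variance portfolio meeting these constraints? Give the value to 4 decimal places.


0.0812

x=Σ⁻¹μ = [0.8015  -0.0204  1.9719  1.3658  0.8833  1.9043  1.3694]
y=Σ⁻¹𝟙 = [3.2804  6.5642  10.8080  14.3598  22.4519  10.8463  26.6837]
a=μᵀx=0.973970  b=𝟙ᵀx=8.275761  c=𝟙ᵀy=94.994345  D=ac−b²=24.033387
λ₁=(c·0.110−b)/D = (94.994345·0.110−8.275761)/24.033387 = 0.090442
λ₂=(a−b·0.110)/D = (0.973970−8.275761·0.110)/24.033387 = 0.002648
w* = 0.090442·x + 0.002648·y:
  w_0 = 0.090442·0.8015 + 0.002648·3.2804 = 0.0812  (Unilever)
  w_1 = 0.090442·-0.0204 + 0.002648·6.5642 = 0.0155  (Oracle)
  w_2 = 0.090442·1.9719 + 0.002648·10.8080 = 0.2070  (Walmart)
  w_3 = 0.090442·1.3658 + 0.002648·14.3598 = 0.1615  (Honeywell)
  w_4 = 0.090442·0.8833 + 0.002648·22.4519 = 0.1393  (Tesla)
  w_5 = 0.090442·1.9043 + 0.002648·10.8463 = 0.2010  (Boeing)
  w_6 = 0.090442·1.3694 + 0.002648·26.6837 = 0.1945  (Nike)
Σw_i=1.0000  μᵀw=0.1100
σ²=wᵀΣw=λ₁·μ_p+λ₂ = 0.090442·0.110 + 0.002648 = 0.012596 ≈ 0.0126


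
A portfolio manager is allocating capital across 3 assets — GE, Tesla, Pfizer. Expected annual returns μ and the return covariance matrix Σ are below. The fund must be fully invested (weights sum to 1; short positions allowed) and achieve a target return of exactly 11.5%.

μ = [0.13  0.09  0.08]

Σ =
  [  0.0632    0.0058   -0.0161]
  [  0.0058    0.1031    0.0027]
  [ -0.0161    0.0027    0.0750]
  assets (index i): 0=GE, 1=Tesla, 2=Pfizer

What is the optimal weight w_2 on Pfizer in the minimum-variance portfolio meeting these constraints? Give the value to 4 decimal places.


p=Σ⁻¹μ = [2.3889  0.6978  1.5544]
q=Σ⁻¹𝟙 = [19.4606  8.1537  17.2173]
a=μᵀp=0.497710  b=𝟙ᵀp=4.641090  c=𝟙ᵀq=44.831561  D=ac−b²=0.773401
λ₁=(c·0.115−b)/D = (44.831561·0.115−4.641090)/0.773401 = 0.665295
λ₂=(a−b·0.115)/D = (0.497710−4.641090·0.115)/0.773401 = -0.046567
w* = 0.665295·p + -0.046567·q:
  w_0 = 0.665295·2.3889 + -0.046567·19.4606 = 0.6831  (GE)
  w_1 = 0.665295·0.6978 + -0.046567·8.1537 = 0.0846  (Tesla)
  w_2 = 0.665295·1.5544 + -0.046567·17.2173 = 0.2323  (Pfizer)
Σw_i=1.0000  μᵀw=0.1150
σ²=wᵀΣw=λ₁·μ_p+λ₂ = 0.665295·0.115 + -0.046567 = 0.029941 ≈ 0.0299

0.2323


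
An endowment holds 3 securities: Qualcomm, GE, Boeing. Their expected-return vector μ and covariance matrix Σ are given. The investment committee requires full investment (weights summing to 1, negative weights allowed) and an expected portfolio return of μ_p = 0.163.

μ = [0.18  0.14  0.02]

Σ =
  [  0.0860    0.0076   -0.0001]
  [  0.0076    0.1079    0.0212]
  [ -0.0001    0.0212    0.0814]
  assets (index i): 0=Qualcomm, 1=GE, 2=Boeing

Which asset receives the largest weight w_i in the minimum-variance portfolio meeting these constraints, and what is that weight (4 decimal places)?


Qualcomm (0.6206)

p=Σ⁻¹μ = [1.9897  1.1684  -0.0562]
q=Σ⁻¹𝟙 = [11.0748  6.3988  10.6321]
a=μᵀp=0.520598  b=𝟙ᵀp=3.101938  c=𝟙ᵀq=28.105698  D=ac−b²=5.009745
λ₁=(c·0.163−b)/D = (28.105698·0.163−3.101938)/5.009745 = 0.295283
λ₂=(a−b·0.163)/D = (0.520598−3.101938·0.163)/5.009745 = 0.002991
w* = 0.295283·p + 0.002991·q:
  w_0 = 0.295283·1.9897 + 0.002991·11.0748 = 0.6206  (Qualcomm)
  w_1 = 0.295283·1.1684 + 0.002991·6.3988 = 0.3641  (GE)
  w_2 = 0.295283·-0.0562 + 0.002991·10.6321 = 0.0152  (Boeing)
Σw_i=1.0000  μᵀw=0.1630
σ²=wᵀΣw=λ₁·μ_p+λ₂ = 0.295283·0.163 + 0.002991 = 0.051122 ≈ 0.0511


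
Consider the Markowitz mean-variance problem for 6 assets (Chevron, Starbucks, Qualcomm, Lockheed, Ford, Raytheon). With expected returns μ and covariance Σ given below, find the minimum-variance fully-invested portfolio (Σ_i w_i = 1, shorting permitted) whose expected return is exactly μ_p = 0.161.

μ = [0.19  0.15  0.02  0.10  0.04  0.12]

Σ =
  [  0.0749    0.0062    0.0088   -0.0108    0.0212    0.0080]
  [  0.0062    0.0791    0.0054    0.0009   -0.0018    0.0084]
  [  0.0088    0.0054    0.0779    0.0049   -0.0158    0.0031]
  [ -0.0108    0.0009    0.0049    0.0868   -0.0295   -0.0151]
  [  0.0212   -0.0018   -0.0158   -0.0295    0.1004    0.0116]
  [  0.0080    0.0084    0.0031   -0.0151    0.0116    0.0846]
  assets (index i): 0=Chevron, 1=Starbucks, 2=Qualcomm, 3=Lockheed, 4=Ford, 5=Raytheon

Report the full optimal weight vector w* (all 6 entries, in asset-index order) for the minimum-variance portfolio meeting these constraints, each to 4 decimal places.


x=Σ⁻¹μ = [2.4855  1.5633  -0.2497  1.7668  0.2288  1.3213]
y=Σ⁻¹𝟙 = [8.4486  10.0878  12.5284  18.5935  14.5341  10.8866]
a=μᵀx=1.046150  b=𝟙ᵀx=7.116079  c=𝟙ᵀy=75.078958  D=ac−b²=27.905282
λ₁=(c·0.161−b)/D = (75.078958·0.161−7.116079)/27.905282 = 0.178161
λ₂=(a−b·0.161)/D = (1.046150−7.116079·0.161)/27.905282 = -0.003567
w* = 0.178161·x + -0.003567·y:
  w_0 = 0.178161·2.4855 + -0.003567·8.4486 = 0.4127  (Chevron)
  w_1 = 0.178161·1.5633 + -0.003567·10.0878 = 0.2425  (Starbucks)
  w_2 = 0.178161·-0.2497 + -0.003567·12.5284 = -0.0892  (Qualcomm)
  w_3 = 0.178161·1.7668 + -0.003567·18.5935 = 0.2485  (Lockheed)
  w_4 = 0.178161·0.2288 + -0.003567·14.5341 = -0.0111  (Ford)
  w_5 = 0.178161·1.3213 + -0.003567·10.8866 = 0.1966  (Raytheon)
Σw_i=1.0000  μᵀw=0.1610
σ²=wᵀΣw=λ₁·μ_p+λ₂ = 0.178161·0.161 + -0.003567 = 0.025117 ≈ 0.0251

0.4127  0.2425  -0.0892  0.2485  -0.0111  0.1966


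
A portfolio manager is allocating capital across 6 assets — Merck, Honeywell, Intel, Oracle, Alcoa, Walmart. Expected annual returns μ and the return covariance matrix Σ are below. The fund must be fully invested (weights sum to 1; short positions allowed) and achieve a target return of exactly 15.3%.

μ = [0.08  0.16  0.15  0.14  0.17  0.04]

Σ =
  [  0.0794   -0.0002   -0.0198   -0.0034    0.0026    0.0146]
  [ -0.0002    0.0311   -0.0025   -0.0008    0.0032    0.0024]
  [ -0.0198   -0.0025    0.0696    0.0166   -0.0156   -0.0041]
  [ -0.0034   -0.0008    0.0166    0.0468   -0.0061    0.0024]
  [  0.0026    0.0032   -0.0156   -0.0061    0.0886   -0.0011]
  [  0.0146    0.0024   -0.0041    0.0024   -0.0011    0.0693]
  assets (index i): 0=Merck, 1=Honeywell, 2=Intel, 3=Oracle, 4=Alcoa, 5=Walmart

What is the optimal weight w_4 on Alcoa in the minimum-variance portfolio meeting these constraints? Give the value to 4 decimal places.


g=Σ⁻¹μ = [1.7129  5.1900  2.7611  2.5229  2.3427  0.1497]
h=Σ⁻¹𝟙 = [15.8950  31.9723  19.7697  17.3912  14.4775  10.7712]
a=μᵀg=2.139055  b=𝟙ᵀg=14.679389  c=𝟙ᵀh=110.276712  D=ac−b²=20.403461
λ₁=(c·0.153−b)/D = (110.276712·0.153−14.679389)/20.403461 = 0.107479
λ₂=(a−b·0.153)/D = (2.139055−14.679389·0.153)/20.403461 = -0.005239
w* = 0.107479·g + -0.005239·h:
  w_0 = 0.107479·1.7129 + -0.005239·15.8950 = 0.1008  (Merck)
  w_1 = 0.107479·5.1900 + -0.005239·31.9723 = 0.3903  (Honeywell)
  w_2 = 0.107479·2.7611 + -0.005239·19.7697 = 0.1932  (Intel)
  w_3 = 0.107479·2.5229 + -0.005239·17.3912 = 0.1801  (Oracle)
  w_4 = 0.107479·2.3427 + -0.005239·14.4775 = 0.1759  (Alcoa)
  w_5 = 0.107479·0.1497 + -0.005239·10.7712 = -0.0403  (Walmart)
Σw_i=1.0000  μᵀw=0.1530
σ²=wᵀΣw=λ₁·μ_p+λ₂ = 0.107479·0.153 + -0.005239 = 0.011205 ≈ 0.0112

0.1759


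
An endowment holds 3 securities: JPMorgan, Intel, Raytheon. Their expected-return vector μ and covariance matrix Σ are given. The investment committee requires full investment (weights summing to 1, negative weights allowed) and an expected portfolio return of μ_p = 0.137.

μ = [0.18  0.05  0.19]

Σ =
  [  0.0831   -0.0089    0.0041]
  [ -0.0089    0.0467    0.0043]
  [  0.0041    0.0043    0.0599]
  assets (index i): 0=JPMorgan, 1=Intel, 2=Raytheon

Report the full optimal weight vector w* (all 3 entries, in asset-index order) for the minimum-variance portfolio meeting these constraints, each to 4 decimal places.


0.2968  0.3574  0.3458

g=Σ⁻¹μ = [2.1507  1.2100  2.9379]
h=Σ⁻¹𝟙 = [13.7723  22.7379  14.1195]
a=μᵀg=1.005826  b=𝟙ᵀg=6.298619  c=𝟙ᵀh=50.629718  D=ac−b²=11.252095
λ₁=(c·0.137−b)/D = (50.629718·0.137−6.298619)/11.252095 = 0.056670
λ₂=(a−b·0.137)/D = (1.005826−6.298619·0.137)/11.252095 = 0.012701
w* = 0.056670·g + 0.012701·h:
  w_0 = 0.056670·2.1507 + 0.012701·13.7723 = 0.2968  (JPMorgan)
  w_1 = 0.056670·1.2100 + 0.012701·22.7379 = 0.3574  (Intel)
  w_2 = 0.056670·2.9379 + 0.012701·14.1195 = 0.3458  (Raytheon)
Σw_i=1.0000  μᵀw=0.1370
σ²=wᵀΣw=λ₁·μ_p+λ₂ = 0.056670·0.137 + 0.012701 = 0.020465 ≈ 0.0205


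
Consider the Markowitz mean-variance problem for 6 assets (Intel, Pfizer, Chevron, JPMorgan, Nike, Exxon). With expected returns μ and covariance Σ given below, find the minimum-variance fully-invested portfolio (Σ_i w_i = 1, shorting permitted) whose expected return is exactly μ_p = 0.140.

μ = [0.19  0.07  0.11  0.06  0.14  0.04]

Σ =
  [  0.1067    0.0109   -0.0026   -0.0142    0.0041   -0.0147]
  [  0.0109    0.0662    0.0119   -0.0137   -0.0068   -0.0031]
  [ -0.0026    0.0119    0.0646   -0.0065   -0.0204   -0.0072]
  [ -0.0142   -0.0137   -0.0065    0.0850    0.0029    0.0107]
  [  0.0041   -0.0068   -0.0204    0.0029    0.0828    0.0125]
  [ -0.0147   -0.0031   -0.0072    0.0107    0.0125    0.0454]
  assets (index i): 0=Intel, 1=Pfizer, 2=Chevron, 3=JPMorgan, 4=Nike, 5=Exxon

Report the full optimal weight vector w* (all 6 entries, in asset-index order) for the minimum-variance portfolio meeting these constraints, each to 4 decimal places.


u=Σ⁻¹μ = [1.9933  0.7760  2.5355  1.1435  2.0680  1.1427]
v=Σ⁻¹𝟙 = [13.0407  14.5783  21.7997  14.5340  13.9529  23.4344]
a=μᵀu=1.115796  b=𝟙ᵀu=9.658995  c=𝟙ᵀv=101.339956  D=ac−b²=19.778509
λ₁=(c·0.140−b)/D = (101.339956·0.140−9.658995)/19.778509 = 0.228966
λ₂=(a−b·0.140)/D = (1.115796−9.658995·0.140)/19.778509 = -0.011956
w* = 0.228966·u + -0.011956·v:
  w_0 = 0.228966·1.9933 + -0.011956·13.0407 = 0.3005  (Intel)
  w_1 = 0.228966·0.7760 + -0.011956·14.5783 = 0.0034  (Pfizer)
  w_2 = 0.228966·2.5355 + -0.011956·21.7997 = 0.3199  (Chevron)
  w_3 = 0.228966·1.1435 + -0.011956·14.5340 = 0.0880  (JPMorgan)
  w_4 = 0.228966·2.0680 + -0.011956·13.9529 = 0.3067  (Nike)
  w_5 = 0.228966·1.1427 + -0.011956·23.4344 = -0.0185  (Exxon)
Σw_i=1.0000  μᵀw=0.1400
σ²=wᵀΣw=λ₁·μ_p+λ₂ = 0.228966·0.140 + -0.011956 = 0.020100 ≈ 0.0201

0.3005  0.0034  0.3199  0.0880  0.3067  -0.0185


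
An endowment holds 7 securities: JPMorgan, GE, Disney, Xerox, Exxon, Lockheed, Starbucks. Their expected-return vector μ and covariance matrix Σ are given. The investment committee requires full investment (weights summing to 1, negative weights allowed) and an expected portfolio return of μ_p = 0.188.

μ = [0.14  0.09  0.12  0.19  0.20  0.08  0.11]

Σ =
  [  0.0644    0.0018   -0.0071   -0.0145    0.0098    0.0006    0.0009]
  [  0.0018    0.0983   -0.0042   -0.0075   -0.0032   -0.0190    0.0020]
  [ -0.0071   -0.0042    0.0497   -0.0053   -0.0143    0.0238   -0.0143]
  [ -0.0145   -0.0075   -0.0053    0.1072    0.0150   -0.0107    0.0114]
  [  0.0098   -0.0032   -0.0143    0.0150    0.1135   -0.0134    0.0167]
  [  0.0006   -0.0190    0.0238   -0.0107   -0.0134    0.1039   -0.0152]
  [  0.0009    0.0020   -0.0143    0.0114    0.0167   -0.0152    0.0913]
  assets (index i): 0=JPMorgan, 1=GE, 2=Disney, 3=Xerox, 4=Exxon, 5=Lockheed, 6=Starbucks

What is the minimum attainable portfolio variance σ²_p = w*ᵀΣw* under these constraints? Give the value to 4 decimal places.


0.0378

u=Σ⁻¹μ = [2.7378  1.3633  3.6078  2.1299  1.6429  0.7954  1.2790]
v=Σ⁻¹𝟙 = [19.3688  13.9199  26.7466  12.6750  8.4923  10.2661  13.2194]
a=μᵀu=1.876523  b=𝟙ᵀu=13.556160  c=𝟙ᵀv=104.688138  D=ac−b²=12.680197
λ₁=(c·0.188−b)/D = (104.688138·0.188−13.556160)/12.680197 = 0.483053
λ₂=(a−b·0.188)/D = (1.876523−13.556160·0.188)/12.680197 = -0.052999
w* = 0.483053·u + -0.052999·v:
  w_0 = 0.483053·2.7378 + -0.052999·19.3688 = 0.2960  (JPMorgan)
  w_1 = 0.483053·1.3633 + -0.052999·13.9199 = -0.0792  (GE)
  w_2 = 0.483053·3.6078 + -0.052999·26.7466 = 0.3252  (Disney)
  w_3 = 0.483053·2.1299 + -0.052999·12.6750 = 0.3571  (Xerox)
  w_4 = 0.483053·1.6429 + -0.052999·8.4923 = 0.3435  (Exxon)
  w_5 = 0.483053·0.7954 + -0.052999·10.2661 = -0.1599  (Lockheed)
  w_6 = 0.483053·1.2790 + -0.052999·13.2194 = -0.0828  (Starbucks)
Σw_i=1.0000  μᵀw=0.1880
σ²=wᵀΣw=λ₁·μ_p+λ₂ = 0.483053·0.188 + -0.052999 = 0.037815 ≈ 0.0378


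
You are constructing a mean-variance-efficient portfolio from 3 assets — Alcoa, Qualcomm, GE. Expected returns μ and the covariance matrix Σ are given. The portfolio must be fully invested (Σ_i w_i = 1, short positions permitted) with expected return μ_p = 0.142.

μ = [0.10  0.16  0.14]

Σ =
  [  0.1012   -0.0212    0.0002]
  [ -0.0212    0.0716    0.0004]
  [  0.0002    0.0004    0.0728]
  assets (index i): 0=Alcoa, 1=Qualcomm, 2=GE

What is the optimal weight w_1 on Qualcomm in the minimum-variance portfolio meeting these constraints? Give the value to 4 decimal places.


g=Σ⁻¹μ = [1.5462  2.6818  1.9041]
h=Σ⁻¹𝟙 = [13.6085  17.9198  13.6004]
a=μᵀg=0.850280  b=𝟙ᵀg=6.132082  c=𝟙ᵀh=45.128752  D=ac−b²=0.769664
λ₁=(c·0.142−b)/D = (45.128752·0.142−6.132082)/0.769664 = 0.358859
λ₂=(a−b·0.142)/D = (0.850280−6.132082·0.142)/0.769664 = -0.026603
w* = 0.358859·g + -0.026603·h:
  w_0 = 0.358859·1.5462 + -0.026603·13.6085 = 0.1928  (Alcoa)
  w_1 = 0.358859·2.6818 + -0.026603·17.9198 = 0.4857  (Qualcomm)
  w_2 = 0.358859·1.9041 + -0.026603·13.6004 = 0.3215  (GE)
Σw_i=1.0000  μᵀw=0.1420
σ²=wᵀΣw=λ₁·μ_p+λ₂ = 0.358859·0.142 + -0.026603 = 0.024355 ≈ 0.0244

0.4857


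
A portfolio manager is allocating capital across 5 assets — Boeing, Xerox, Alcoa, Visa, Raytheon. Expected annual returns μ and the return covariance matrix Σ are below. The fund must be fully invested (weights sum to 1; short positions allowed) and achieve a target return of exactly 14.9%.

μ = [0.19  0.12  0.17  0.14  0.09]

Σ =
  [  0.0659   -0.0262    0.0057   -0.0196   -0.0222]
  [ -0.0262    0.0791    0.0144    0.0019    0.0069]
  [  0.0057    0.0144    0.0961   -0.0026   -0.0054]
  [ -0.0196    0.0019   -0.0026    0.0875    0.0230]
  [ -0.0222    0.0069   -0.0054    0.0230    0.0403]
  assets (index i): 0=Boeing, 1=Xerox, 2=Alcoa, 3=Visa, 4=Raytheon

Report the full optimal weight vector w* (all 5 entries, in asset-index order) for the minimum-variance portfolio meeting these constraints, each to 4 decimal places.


x=Σ⁻¹μ = [5.8018  2.8048  1.2833  1.8009  4.0932]
y=Σ⁻¹𝟙 = [38.3214  20.4432  7.4602  9.8545  37.7992]
a=μᵀx=2.277598  b=𝟙ᵀx=15.784039  c=𝟙ᵀy=113.878481  D=ac−b²=10.233545
λ₁=(c·0.149−b)/D = (113.878481·0.149−15.784039)/10.233545 = 0.115684
λ₂=(a−b·0.149)/D = (2.277598−15.784039·0.149)/10.233545 = -0.007253
w* = 0.115684·x + -0.007253·y:
  w_0 = 0.115684·5.8018 + -0.007253·38.3214 = 0.3932  (Boeing)
  w_1 = 0.115684·2.8048 + -0.007253·20.4432 = 0.1762  (Xerox)
  w_2 = 0.115684·1.2833 + -0.007253·7.4602 = 0.0943  (Alcoa)
  w_3 = 0.115684·1.8009 + -0.007253·9.8545 = 0.1369  (Visa)
  w_4 = 0.115684·4.0932 + -0.007253·37.7992 = 0.1994  (Raytheon)
Σw_i=1.0000  μᵀw=0.1490
σ²=wᵀΣw=λ₁·μ_p+λ₂ = 0.115684·0.149 + -0.007253 = 0.009984 ≈ 0.0100

0.3932  0.1762  0.0943  0.1369  0.1994
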